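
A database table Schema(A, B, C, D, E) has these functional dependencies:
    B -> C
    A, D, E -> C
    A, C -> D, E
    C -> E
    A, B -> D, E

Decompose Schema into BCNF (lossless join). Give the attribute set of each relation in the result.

Candidate key of the original relation: {A, B}.
Within {A, B, C, D, E}: {B}⁺ ∩ {A, B, C, D, E} = {B, C, E}, not the whole set, so B -> C, E violates BCNF; decompose into {B, C, E} and {A, B, D}.
Within {B, C, E}: {C}⁺ ∩ {B, C, E} = {C, E}, not the whole set, so C -> E violates BCNF; decompose into {C, E} and {B, C}.
{C, E} has no BCNF violation.
{B, C} has no BCNF violation.
{A, B, D} has no BCNF violation.

{A, B, D}; {B, C}; {C, E}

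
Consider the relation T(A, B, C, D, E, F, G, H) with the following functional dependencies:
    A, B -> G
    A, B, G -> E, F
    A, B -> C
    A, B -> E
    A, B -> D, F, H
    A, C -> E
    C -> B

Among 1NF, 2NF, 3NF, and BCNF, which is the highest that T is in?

3NF

Candidate keys: {A, B}, {A, C}. Prime attributes: {A, B, C}.
C -> B breaks BCNF: {C}⁺ = {B, C}, so {C} is not a superkey.
Since {B} ⊆ prime attributes and every other non-superkey FD also has a prime right side, the schema is in 3NF.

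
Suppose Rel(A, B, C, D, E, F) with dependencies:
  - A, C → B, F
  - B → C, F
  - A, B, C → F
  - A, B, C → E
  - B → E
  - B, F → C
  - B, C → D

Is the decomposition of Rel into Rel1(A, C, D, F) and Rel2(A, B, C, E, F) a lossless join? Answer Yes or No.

Yes

Rel1 ∩ Rel2 = {A, C, F}; its closure under F is {A, B, C, D, E, F}.
Rel1 is contained in that closure, so Rel1 ∩ Rel2 → Rel1 holds and the join is lossless.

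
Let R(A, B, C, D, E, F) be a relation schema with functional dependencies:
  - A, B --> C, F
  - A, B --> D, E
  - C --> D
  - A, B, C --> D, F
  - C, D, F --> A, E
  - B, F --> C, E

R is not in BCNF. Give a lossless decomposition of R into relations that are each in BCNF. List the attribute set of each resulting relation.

Candidate keys of the original relation: {A, B}, {B, F}.
In {A, B, C, D, E, F}, {C} is not a superkey ({C}⁺ restricted to this set is {C, D}), so split on C --> D into {C, D} and {A, B, C, E, F}.
{C, D} has no BCNF violation.
In {A, B, C, E, F}, {C, F} is not a superkey ({C, F}⁺ restricted to this set is {A, C, E, F}), so split on C, F --> A, E into {A, C, E, F} and {B, C, F}.
{A, C, E, F} has no BCNF violation.
{B, C, F} has no BCNF violation.

{A, C, E, F}; {B, C, F}; {C, D}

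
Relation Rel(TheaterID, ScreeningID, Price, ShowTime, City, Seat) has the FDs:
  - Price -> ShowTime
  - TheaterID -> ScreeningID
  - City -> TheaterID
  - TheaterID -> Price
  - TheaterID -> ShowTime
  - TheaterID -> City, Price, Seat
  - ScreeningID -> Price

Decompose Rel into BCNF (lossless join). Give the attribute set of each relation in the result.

{City, ScreeningID, Seat, TheaterID}; {Price, ScreeningID}; {Price, ShowTime}

Candidate keys of the original relation: {City}, {TheaterID}.
Within {City, Price, ScreeningID, Seat, ShowTime, TheaterID}: {Price}⁺ ∩ {City, Price, ScreeningID, Seat, ShowTime, TheaterID} = {Price, ShowTime}, not the whole set, so Price -> ShowTime violates BCNF; decompose into {Price, ShowTime} and {City, Price, ScreeningID, Seat, TheaterID}.
{Price, ShowTime}: every determinant is a superkey — BCNF.
Within {City, Price, ScreeningID, Seat, TheaterID}: {ScreeningID}⁺ ∩ {City, Price, ScreeningID, Seat, TheaterID} = {Price, ScreeningID}, not the whole set, so ScreeningID -> Price violates BCNF; decompose into {Price, ScreeningID} and {City, ScreeningID, Seat, TheaterID}.
{Price, ScreeningID}: every determinant is a superkey — BCNF.
{City, ScreeningID, Seat, TheaterID}: every determinant is a superkey — BCNF.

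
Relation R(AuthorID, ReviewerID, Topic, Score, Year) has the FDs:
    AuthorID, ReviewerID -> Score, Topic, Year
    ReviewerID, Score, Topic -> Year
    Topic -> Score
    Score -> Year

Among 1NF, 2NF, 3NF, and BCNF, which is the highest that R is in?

2NF

Candidate key: {AuthorID, ReviewerID}. Prime attributes: {AuthorID, ReviewerID}.
ReviewerID, Score, Topic -> Year breaks BCNF: {ReviewerID, Score, Topic}⁺ = {ReviewerID, Score, Topic, Year}, so {ReviewerID, Score, Topic} is not a superkey.
ReviewerID, Score, Topic -> Year determines the non-prime attribute {Year} from a non-superkey — 3NF is violated.
No non-prime attribute depends on a proper subset of any candidate key, so 2NF holds.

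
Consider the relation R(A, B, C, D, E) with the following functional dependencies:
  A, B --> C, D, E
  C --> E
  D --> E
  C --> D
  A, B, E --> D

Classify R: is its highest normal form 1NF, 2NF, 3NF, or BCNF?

Candidate key: {A, B}. Prime attributes: {A, B}.
C --> E breaks BCNF: {C}⁺ = {C, D, E}, so {C} is not a superkey.
C --> E has non-prime {E} on the right and a non-superkey on the left, so 3NF fails.
No proper subset of a key has a non-prime attribute in its closure, so there is no partial dependency; 2NF holds.

2NF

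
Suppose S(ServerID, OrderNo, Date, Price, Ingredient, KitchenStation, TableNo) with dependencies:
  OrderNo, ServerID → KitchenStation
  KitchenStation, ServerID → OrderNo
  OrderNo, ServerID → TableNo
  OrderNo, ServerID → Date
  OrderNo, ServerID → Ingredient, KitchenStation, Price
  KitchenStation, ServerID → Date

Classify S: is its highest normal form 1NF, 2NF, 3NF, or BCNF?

BCNF

Candidate keys: {KitchenStation, ServerID}, {OrderNo, ServerID}. Prime attributes: {KitchenStation, OrderNo, ServerID}.
Each dependency's left side is a superkey — BCNF holds.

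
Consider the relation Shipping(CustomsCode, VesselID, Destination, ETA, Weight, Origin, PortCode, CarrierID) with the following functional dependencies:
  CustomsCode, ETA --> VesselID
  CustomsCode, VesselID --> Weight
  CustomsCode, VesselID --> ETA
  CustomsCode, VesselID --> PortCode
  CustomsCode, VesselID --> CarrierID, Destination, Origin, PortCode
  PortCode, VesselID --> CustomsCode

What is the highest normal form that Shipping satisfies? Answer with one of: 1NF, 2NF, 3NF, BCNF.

BCNF

Candidate keys: {CustomsCode, ETA}, {CustomsCode, VesselID}, {PortCode, VesselID}. Prime attributes: {CustomsCode, ETA, PortCode, VesselID}.
Each dependency's left side is a superkey — BCNF holds.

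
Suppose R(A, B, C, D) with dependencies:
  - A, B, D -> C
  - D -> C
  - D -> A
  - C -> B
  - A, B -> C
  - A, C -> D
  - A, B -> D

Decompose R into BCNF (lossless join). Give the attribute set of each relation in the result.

Candidate keys of the original relation: {A, B}, {A, C}, {D}.
In {A, B, C, D}, {C} is not a superkey ({C}⁺ restricted to this set is {B, C}), so split on C -> B into {B, C} and {A, C, D}.
{B, C} has no BCNF violation.
{A, C, D} has no BCNF violation.

{A, C, D}; {B, C}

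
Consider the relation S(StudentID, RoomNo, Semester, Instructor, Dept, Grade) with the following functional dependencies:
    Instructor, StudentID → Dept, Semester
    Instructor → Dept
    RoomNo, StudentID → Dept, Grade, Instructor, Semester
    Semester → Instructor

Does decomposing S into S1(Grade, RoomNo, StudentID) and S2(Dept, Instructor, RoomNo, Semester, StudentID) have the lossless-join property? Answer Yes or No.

Yes

The shared attributes are {RoomNo, StudentID} and {RoomNo, StudentID}⁺ = {Dept, Grade, Instructor, RoomNo, Semester, StudentID}.
Since S1 ⊆ {Dept, Grade, Instructor, RoomNo, Semester, StudentID}, the intersection is a superkey of S1; the decomposition is lossless.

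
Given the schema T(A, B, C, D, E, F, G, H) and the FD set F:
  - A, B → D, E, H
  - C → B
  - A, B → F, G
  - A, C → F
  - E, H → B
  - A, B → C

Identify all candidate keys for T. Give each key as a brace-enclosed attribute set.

{A, B}, {A, C}, {A, E, H}

Attributes never on any right-hand side: {A} — every candidate key must contain it.
{A, B}⁺ = {A, B, C, D, E, F, G, H} — all of the relation — so {A, B} is a candidate key.
{A, C}⁺ = {A, B, C, D, E, F, G, H} — all of the relation — so {A, C} is a candidate key.
{A, E, H}⁺ = {A, B, C, D, E, F, G, H} — all of the relation — so {A, E, H} is a candidate key.
Any other superkey properly contains one of these, so there are no further candidate keys.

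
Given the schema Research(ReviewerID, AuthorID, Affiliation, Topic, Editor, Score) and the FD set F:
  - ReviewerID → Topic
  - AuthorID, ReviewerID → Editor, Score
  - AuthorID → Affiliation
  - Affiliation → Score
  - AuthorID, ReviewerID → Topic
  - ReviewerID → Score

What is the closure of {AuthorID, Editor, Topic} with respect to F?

Start with {AuthorID, Editor, Topic}.
AuthorID → Affiliation applies; add {Affiliation} → now {Affiliation, AuthorID, Editor, Topic}.
Affiliation → Score applies; add {Score} → now {Affiliation, AuthorID, Editor, Score, Topic}.
No further FD applies.

{Affiliation, AuthorID, Editor, Score, Topic}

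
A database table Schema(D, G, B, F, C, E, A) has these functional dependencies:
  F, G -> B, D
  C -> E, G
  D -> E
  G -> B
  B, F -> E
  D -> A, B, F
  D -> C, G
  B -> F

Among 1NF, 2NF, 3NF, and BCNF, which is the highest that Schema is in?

Candidate keys: {C}, {D}, {G}. Prime attributes: {C, D, G}.
B, F -> E breaks BCNF: {B, F}⁺ = {B, E, F}, so {B, F} is not a superkey.
Because {E} is non-prime and the left side of B, F -> E is not a superkey, the relation is not in 3NF.
All keys have size 1, which rules out partial dependencies — 2NF is satisfied.

2NF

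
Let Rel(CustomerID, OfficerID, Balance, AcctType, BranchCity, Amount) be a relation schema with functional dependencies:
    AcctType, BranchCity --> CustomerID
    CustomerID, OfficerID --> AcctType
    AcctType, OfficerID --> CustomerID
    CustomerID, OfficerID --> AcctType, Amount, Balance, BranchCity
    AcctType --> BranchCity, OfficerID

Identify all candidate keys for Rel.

{AcctType}, {CustomerID, OfficerID}

Closure of {AcctType} is {AcctType, Amount, Balance, BranchCity, CustomerID, OfficerID}, the whole schema; {AcctType} is a candidate key.
Closure of {CustomerID, OfficerID} is {AcctType, Amount, Balance, BranchCity, CustomerID, OfficerID}, the whole schema; {CustomerID, OfficerID} is a candidate key.
No proper subset of any of these is a key, and no other minimal superkey exists.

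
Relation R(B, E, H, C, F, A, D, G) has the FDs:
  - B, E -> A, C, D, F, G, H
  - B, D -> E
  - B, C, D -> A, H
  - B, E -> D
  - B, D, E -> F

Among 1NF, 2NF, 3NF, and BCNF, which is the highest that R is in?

Candidate keys: {B, D}, {B, E}. Prime attributes: {B, D, E}.
The left-hand side of every FD is a superkey, so BCNF is satisfied.

BCNF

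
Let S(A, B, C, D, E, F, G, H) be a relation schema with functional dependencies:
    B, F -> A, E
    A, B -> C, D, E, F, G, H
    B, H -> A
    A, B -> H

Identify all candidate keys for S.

{A, B}, {B, F}, {B, H}

Attributes never on any right-hand side: {B} — every candidate key must contain it.
Closure of {A, B} is {A, B, C, D, E, F, G, H}, the whole schema; {A, B} is a candidate key.
Closure of {B, F} is {A, B, C, D, E, F, G, H}, the whole schema; {B, F} is a candidate key.
Closure of {B, H} is {A, B, C, D, E, F, G, H}, the whole schema; {B, H} is a candidate key.
Any other superkey properly contains one of these, so there are no further candidate keys.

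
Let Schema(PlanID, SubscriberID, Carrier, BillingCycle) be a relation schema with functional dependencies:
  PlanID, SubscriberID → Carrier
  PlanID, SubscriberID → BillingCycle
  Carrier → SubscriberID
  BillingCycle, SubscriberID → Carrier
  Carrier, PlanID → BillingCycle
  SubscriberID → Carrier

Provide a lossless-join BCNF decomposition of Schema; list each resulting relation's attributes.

{BillingCycle, Carrier, PlanID}; {Carrier, SubscriberID}

Candidate keys of the original relation: {Carrier, PlanID}, {PlanID, SubscriberID}.
In {BillingCycle, Carrier, PlanID, SubscriberID}, {Carrier} is not a superkey ({Carrier}⁺ restricted to this set is {Carrier, SubscriberID}), so split on Carrier → SubscriberID into {Carrier, SubscriberID} and {BillingCycle, Carrier, PlanID}.
{Carrier, SubscriberID} is in BCNF.
{BillingCycle, Carrier, PlanID} is in BCNF.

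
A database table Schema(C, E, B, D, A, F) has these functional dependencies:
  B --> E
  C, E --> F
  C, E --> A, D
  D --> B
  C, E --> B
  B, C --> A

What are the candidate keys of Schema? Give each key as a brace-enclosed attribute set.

{B, C}, {C, D}, {C, E}

No FD produces {C}, so it must be in every candidate key.
{B, C} is a candidate key since {B, C}⁺ = {A, B, C, D, E, F} covers every attribute.
{C, D} is a candidate key since {C, D}⁺ = {A, B, C, D, E, F} covers every attribute.
{C, E} is a candidate key since {C, E}⁺ = {A, B, C, D, E, F} covers every attribute.
No proper subset of any of these is a key, and no other minimal superkey exists.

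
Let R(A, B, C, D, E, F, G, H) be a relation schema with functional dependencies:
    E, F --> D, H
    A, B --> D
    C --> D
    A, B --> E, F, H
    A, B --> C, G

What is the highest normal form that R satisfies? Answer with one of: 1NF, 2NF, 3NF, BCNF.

2NF

Candidate key: {A, B}. Prime attributes: {A, B}.
E, F --> D, H breaks BCNF: {E, F}⁺ = {D, E, F, H}, so {E, F} is not a superkey.
E, F --> D, H has non-prime {D, H} on the right and a non-superkey on the left, so 3NF fails.
Checking every proper subset of each key, none determines a non-prime attribute — 2NF is satisfied.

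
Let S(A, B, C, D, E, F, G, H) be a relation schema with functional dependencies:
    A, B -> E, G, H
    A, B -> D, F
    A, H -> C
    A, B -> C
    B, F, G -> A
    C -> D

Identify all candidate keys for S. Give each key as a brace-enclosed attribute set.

{A, B}, {B, F, G}

{B} never appears on the right of any FD, so every key must include it.
{A, B} is a candidate key since {A, B}⁺ = {A, B, C, D, E, F, G, H} covers every attribute.
{B, F, G} is a candidate key since {B, F, G}⁺ = {A, B, C, D, E, F, G, H} covers every attribute.
Any other superkey properly contains one of these, so there are no further candidate keys.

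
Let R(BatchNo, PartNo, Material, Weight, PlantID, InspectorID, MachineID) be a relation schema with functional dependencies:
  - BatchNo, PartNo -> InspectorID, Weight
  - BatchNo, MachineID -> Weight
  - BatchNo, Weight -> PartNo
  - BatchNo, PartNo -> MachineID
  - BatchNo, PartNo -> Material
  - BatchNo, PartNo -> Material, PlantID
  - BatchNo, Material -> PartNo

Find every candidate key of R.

{BatchNo, MachineID}, {BatchNo, Material}, {BatchNo, PartNo}, {BatchNo, Weight}

{BatchNo} never appears on the right of any FD, so every key must include it.
{BatchNo, MachineID} is a candidate key since {BatchNo, MachineID}⁺ = {BatchNo, InspectorID, MachineID, Material, PartNo, PlantID, Weight} covers every attribute.
{BatchNo, Material} is a candidate key since {BatchNo, Material}⁺ = {BatchNo, InspectorID, MachineID, Material, PartNo, PlantID, Weight} covers every attribute.
{BatchNo, PartNo} is a candidate key since {BatchNo, PartNo}⁺ = {BatchNo, InspectorID, MachineID, Material, PartNo, PlantID, Weight} covers every attribute.
{BatchNo, Weight} is a candidate key since {BatchNo, Weight}⁺ = {BatchNo, InspectorID, MachineID, Material, PartNo, PlantID, Weight} covers every attribute.
These are minimal and exhaustive — every other superkey contains one of them.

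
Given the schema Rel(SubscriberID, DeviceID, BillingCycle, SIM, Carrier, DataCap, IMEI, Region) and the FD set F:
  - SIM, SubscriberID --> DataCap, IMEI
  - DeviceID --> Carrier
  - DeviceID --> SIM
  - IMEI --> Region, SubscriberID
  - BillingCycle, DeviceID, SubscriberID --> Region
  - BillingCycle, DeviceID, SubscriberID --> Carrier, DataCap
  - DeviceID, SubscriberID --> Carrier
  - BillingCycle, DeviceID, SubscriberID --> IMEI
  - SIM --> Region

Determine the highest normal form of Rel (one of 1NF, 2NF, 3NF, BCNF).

1NF

Candidate keys: {BillingCycle, DeviceID, IMEI}, {BillingCycle, DeviceID, SubscriberID}. Prime attributes: {BillingCycle, DeviceID, IMEI, SubscriberID}.
SIM, SubscriberID --> DataCap, IMEI: {SIM, SubscriberID}⁺ = {DataCap, IMEI, Region, SIM, SubscriberID}, which is not all of the attributes, so the left side is not a superkey — BCNF is violated.
Because {DataCap} is non-prime and the left side of SIM, SubscriberID --> DataCap, IMEI is not a superkey, the relation is not in 3NF.
Since {DeviceID} ⊂ {BillingCycle, DeviceID, IMEI} and {DeviceID}⁺ ⊇ {Carrier, Region, SIM} with {Carrier, Region, SIM} non-prime, there is a partial dependency; 2NF fails.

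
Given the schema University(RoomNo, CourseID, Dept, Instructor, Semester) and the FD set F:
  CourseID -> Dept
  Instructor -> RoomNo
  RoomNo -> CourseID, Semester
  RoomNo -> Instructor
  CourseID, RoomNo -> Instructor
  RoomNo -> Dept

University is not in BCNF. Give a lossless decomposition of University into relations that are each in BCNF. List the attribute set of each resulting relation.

{CourseID, Dept}; {CourseID, Instructor, RoomNo, Semester}

Candidate keys of the original relation: {Instructor}, {RoomNo}.
Within {CourseID, Dept, Instructor, RoomNo, Semester}: {CourseID}⁺ ∩ {CourseID, Dept, Instructor, RoomNo, Semester} = {CourseID, Dept}, not the whole set, so CourseID -> Dept violates BCNF; decompose into {CourseID, Dept} and {CourseID, Instructor, RoomNo, Semester}.
{CourseID, Dept} is in BCNF.
{CourseID, Instructor, RoomNo, Semester} is in BCNF.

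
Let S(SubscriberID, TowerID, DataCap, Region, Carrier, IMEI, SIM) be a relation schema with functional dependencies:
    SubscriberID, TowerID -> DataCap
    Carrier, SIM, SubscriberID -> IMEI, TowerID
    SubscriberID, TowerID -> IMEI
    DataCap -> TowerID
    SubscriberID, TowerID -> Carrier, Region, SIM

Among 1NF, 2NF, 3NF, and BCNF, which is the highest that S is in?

3NF

Candidate keys: {Carrier, SIM, SubscriberID}, {DataCap, SubscriberID}, {SubscriberID, TowerID}. Prime attributes: {Carrier, DataCap, SIM, SubscriberID, TowerID}.
DataCap -> TowerID: {DataCap}⁺ = {DataCap, TowerID}, which is not all of the attributes, so the left side is not a superkey — BCNF is violated.
Since {TowerID} ⊆ prime attributes and every other non-superkey FD also has a prime right side, the schema is in 3NF.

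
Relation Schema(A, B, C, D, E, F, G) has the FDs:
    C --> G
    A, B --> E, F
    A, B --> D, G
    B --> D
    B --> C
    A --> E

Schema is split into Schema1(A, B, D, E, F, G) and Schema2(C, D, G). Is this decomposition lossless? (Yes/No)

No

Schema1 ∩ Schema2 = {D, G}; its closure under F is {D, G}.
Neither Schema1 nor Schema2 is contained in that closure, so the decomposition is lossy.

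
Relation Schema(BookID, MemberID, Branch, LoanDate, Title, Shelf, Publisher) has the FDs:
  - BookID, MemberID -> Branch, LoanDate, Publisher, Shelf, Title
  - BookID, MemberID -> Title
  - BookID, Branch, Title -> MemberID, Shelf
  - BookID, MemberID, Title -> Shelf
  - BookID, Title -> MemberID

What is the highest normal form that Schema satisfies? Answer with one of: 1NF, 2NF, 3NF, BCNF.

Candidate keys: {BookID, MemberID}, {BookID, Title}. Prime attributes: {BookID, MemberID, Title}.
Each dependency's left side is a superkey — BCNF holds.

BCNF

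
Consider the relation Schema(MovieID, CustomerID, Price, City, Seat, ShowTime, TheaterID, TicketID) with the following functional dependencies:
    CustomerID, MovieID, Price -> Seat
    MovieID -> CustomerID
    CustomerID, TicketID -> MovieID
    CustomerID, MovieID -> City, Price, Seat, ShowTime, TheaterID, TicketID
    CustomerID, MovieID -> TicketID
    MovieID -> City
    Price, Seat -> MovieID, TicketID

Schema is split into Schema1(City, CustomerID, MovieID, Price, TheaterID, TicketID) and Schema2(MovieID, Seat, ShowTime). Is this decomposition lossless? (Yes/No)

Schema1 ∩ Schema2 = {MovieID}; its closure under F is {City, CustomerID, MovieID, Price, Seat, ShowTime, TheaterID, TicketID}.
This includes all of Schema1, so the common attributes are a superkey of Schema1 — the join is lossless.

Yes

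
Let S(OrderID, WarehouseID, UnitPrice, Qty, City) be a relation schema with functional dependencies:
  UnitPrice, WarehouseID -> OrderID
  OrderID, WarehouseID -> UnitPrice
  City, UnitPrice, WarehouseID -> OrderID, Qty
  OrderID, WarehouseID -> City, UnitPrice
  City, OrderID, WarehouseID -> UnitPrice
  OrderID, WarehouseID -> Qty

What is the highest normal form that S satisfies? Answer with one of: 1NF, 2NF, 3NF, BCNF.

BCNF

Candidate keys: {OrderID, WarehouseID}, {UnitPrice, WarehouseID}. Prime attributes: {OrderID, UnitPrice, WarehouseID}.
The left-hand side of every FD is a superkey, so BCNF is satisfied.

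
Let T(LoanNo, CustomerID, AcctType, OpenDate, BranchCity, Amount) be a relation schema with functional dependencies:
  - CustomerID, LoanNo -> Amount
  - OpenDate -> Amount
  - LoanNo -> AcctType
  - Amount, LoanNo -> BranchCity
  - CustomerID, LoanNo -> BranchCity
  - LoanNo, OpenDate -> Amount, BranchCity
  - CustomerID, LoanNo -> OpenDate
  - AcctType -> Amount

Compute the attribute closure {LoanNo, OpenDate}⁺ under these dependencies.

{AcctType, Amount, BranchCity, LoanNo, OpenDate}

Start with {LoanNo, OpenDate}.
OpenDate -> Amount applies; add {Amount} → now {Amount, LoanNo, OpenDate}.
LoanNo -> AcctType applies; add {AcctType} → now {AcctType, Amount, LoanNo, OpenDate}.
Amount, LoanNo -> BranchCity applies; add {BranchCity} → now {AcctType, Amount, BranchCity, LoanNo, OpenDate}.
No further FD applies.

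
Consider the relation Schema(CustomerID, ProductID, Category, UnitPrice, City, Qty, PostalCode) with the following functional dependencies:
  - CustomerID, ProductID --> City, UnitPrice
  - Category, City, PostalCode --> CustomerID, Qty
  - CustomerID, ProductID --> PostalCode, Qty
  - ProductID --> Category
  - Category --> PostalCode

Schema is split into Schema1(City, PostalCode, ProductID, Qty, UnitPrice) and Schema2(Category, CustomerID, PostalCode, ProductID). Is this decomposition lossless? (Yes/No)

Schema1 ∩ Schema2 = {PostalCode, ProductID}; its closure under F is {Category, PostalCode, ProductID}.
Schema1 ⊄ {Category, PostalCode, ProductID} and Schema2 ⊄ {Category, PostalCode, ProductID}, so the split is lossy.

No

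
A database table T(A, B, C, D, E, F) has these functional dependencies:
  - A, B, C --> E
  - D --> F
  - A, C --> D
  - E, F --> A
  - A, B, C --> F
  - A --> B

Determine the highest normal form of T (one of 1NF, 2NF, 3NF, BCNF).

1NF

Candidate keys: {A, C}, {C, D, E}, {C, E, F}. Prime attributes: {A, C, D, E, F}.
D --> F breaks BCNF: {D}⁺ = {D, F}, so {D} is not a superkey.
A --> B has non-prime {B} on the right and a non-superkey on the left, so 3NF fails.
Since {A} ⊂ {A, C} and {A}⁺ ⊇ {B} with {B} non-prime, there is a partial dependency; 2NF fails.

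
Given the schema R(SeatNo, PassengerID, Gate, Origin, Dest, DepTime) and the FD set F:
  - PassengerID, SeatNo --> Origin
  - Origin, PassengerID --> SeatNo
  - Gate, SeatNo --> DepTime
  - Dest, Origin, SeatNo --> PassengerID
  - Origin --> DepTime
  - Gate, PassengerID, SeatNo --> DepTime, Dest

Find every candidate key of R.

{Gate} never appears on the right of any FD, so every key must include it.
{Gate, Origin, PassengerID}⁺ = {DepTime, Dest, Gate, Origin, PassengerID, SeatNo}, which is every attribute, so {Gate, Origin, PassengerID} is a candidate key.
{Gate, PassengerID, SeatNo}⁺ = {DepTime, Dest, Gate, Origin, PassengerID, SeatNo}, which is every attribute, so {Gate, PassengerID, SeatNo} is a candidate key.
{Dest, Gate, Origin, SeatNo}⁺ = {DepTime, Dest, Gate, Origin, PassengerID, SeatNo}, which is every attribute, so {Dest, Gate, Origin, SeatNo} is a candidate key.
These are minimal and exhaustive — every other superkey contains one of them.

{Dest, Gate, Origin, SeatNo}, {Gate, Origin, PassengerID}, {Gate, PassengerID, SeatNo}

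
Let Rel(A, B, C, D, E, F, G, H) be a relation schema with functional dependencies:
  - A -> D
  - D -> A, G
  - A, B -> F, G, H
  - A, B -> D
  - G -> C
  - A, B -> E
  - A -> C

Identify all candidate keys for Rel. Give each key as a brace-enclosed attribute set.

Attributes never on any right-hand side: {B} — every candidate key must contain it.
{A, B} is a candidate key since {A, B}⁺ = {A, B, C, D, E, F, G, H} covers every attribute.
{B, D} is a candidate key since {B, D}⁺ = {A, B, C, D, E, F, G, H} covers every attribute.
These are minimal and exhaustive — every other superkey contains one of them.

{A, B}, {B, D}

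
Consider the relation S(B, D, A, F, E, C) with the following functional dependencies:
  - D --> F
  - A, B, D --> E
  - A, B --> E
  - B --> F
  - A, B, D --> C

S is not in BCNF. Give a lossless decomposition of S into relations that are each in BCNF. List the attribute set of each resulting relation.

Candidate key of the original relation: {A, B, D}.
{A, B, C, D, E, F}: {D} determines {D, F} here but is not a superkey — split on D --> F, giving {D, F} and {A, B, C, D, E}.
{D, F}: every determinant is a superkey — BCNF.
{A, B, C, D, E}: {A, B} determines {A, B, E} here but is not a superkey — split on A, B --> E, giving {A, B, E} and {A, B, C, D}.
{A, B, E}: every determinant is a superkey — BCNF.
{A, B, C, D}: every determinant is a superkey — BCNF.

{A, B, C, D}; {A, B, E}; {D, F}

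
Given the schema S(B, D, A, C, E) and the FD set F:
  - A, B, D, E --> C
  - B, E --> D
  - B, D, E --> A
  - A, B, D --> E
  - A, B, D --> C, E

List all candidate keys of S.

{A, B, D}, {B, E}

Attributes never on any right-hand side: {B} — every candidate key must contain it.
{B, E}⁺ = {A, B, C, D, E} — all of the relation — so {B, E} is a candidate key.
{A, B, D}⁺ = {A, B, C, D, E} — all of the relation — so {A, B, D} is a candidate key.
No proper subset of any of these is a key, and no other minimal superkey exists.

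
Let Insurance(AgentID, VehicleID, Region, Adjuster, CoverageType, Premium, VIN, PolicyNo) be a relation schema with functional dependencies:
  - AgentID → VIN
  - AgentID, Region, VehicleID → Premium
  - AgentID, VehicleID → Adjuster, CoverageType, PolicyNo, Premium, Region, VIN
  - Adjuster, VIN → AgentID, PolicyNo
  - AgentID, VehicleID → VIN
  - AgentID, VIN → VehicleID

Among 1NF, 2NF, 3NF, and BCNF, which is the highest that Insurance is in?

Candidate keys: {Adjuster, VIN}, {AgentID}. Prime attributes: {Adjuster, AgentID, VIN}.
Each dependency's left side is a superkey — BCNF holds.

BCNF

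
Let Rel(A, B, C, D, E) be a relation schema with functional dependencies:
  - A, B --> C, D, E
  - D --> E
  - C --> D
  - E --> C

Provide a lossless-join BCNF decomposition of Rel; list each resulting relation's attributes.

{A, B, D}; {C, D, E}

Candidate key of the original relation: {A, B}.
Within {A, B, C, D, E}: {D}⁺ ∩ {A, B, C, D, E} = {C, D, E}, not the whole set, so D --> C, E violates BCNF; decompose into {C, D, E} and {A, B, D}.
{C, D, E} is in BCNF.
{A, B, D} is in BCNF.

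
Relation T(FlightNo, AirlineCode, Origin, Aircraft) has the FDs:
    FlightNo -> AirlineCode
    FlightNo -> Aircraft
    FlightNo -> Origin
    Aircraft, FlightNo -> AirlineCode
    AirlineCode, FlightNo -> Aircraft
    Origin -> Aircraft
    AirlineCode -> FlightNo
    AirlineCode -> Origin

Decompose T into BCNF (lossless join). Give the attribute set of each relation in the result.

{Aircraft, Origin}; {AirlineCode, FlightNo, Origin}

Candidate keys of the original relation: {AirlineCode}, {FlightNo}.
In {Aircraft, AirlineCode, FlightNo, Origin}, {Origin} is not a superkey ({Origin}⁺ restricted to this set is {Aircraft, Origin}), so split on Origin -> Aircraft into {Aircraft, Origin} and {AirlineCode, FlightNo, Origin}.
{Aircraft, Origin} is in BCNF.
{AirlineCode, FlightNo, Origin} is in BCNF.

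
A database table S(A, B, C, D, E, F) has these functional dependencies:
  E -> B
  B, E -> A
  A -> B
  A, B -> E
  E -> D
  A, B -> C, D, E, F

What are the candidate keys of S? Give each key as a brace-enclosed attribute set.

{A}, {E}

Closure of {A} is {A, B, C, D, E, F}, the whole schema; {A} is a candidate key.
Closure of {E} is {A, B, C, D, E, F}, the whole schema; {E} is a candidate key.
Any other superkey properly contains one of these, so there are no further candidate keys.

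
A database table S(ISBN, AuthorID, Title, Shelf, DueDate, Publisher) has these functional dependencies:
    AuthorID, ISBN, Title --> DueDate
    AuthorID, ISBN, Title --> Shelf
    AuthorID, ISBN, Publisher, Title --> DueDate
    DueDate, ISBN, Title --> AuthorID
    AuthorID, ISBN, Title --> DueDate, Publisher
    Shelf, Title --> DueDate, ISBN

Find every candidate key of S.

{AuthorID, ISBN, Title}, {DueDate, ISBN, Title}, {Shelf, Title}

Attributes never on any right-hand side: {Title} — every candidate key must contain it.
Closure of {Shelf, Title} is {AuthorID, DueDate, ISBN, Publisher, Shelf, Title}, the whole schema; {Shelf, Title} is a candidate key.
Closure of {AuthorID, ISBN, Title} is {AuthorID, DueDate, ISBN, Publisher, Shelf, Title}, the whole schema; {AuthorID, ISBN, Title} is a candidate key.
Closure of {DueDate, ISBN, Title} is {AuthorID, DueDate, ISBN, Publisher, Shelf, Title}, the whole schema; {DueDate, ISBN, Title} is a candidate key.
These are minimal and exhaustive — every other superkey contains one of them.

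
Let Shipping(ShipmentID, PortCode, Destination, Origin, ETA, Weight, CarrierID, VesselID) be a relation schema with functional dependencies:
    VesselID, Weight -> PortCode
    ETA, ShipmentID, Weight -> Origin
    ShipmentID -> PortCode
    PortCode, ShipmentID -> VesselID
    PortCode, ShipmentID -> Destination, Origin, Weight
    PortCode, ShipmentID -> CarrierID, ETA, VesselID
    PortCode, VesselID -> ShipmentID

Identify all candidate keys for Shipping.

{PortCode, VesselID}, {ShipmentID}, {VesselID, Weight}

{ShipmentID}⁺ = {CarrierID, Destination, ETA, Origin, PortCode, ShipmentID, VesselID, Weight}, which is every attribute, so {ShipmentID} is a candidate key.
{PortCode, VesselID}⁺ = {CarrierID, Destination, ETA, Origin, PortCode, ShipmentID, VesselID, Weight}, which is every attribute, so {PortCode, VesselID} is a candidate key.
{VesselID, Weight}⁺ = {CarrierID, Destination, ETA, Origin, PortCode, ShipmentID, VesselID, Weight}, which is every attribute, so {VesselID, Weight} is a candidate key.
No proper subset of any of these is a key, and no other minimal superkey exists.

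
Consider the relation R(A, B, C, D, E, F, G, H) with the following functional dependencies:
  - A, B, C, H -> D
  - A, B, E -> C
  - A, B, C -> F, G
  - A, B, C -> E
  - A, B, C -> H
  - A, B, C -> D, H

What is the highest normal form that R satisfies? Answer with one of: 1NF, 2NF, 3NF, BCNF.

Candidate keys: {A, B, C}, {A, B, E}. Prime attributes: {A, B, C, E}.
Each dependency's left side is a superkey — BCNF holds.

BCNF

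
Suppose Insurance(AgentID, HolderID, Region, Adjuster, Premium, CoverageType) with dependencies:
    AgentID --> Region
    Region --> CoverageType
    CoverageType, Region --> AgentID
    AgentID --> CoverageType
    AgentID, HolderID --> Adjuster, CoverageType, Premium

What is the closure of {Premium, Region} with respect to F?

Start with {Premium, Region}.
Region --> CoverageType applies; add {CoverageType} → now {CoverageType, Premium, Region}.
CoverageType, Region --> AgentID applies; add {AgentID} → now {AgentID, CoverageType, Premium, Region}.
No further FD applies.

{AgentID, CoverageType, Premium, Region}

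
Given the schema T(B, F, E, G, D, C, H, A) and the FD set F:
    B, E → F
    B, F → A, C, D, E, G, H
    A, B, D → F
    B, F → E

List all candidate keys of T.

Attributes never on any right-hand side: {B} — every candidate key must contain it.
{B, E}⁺ = {A, B, C, D, E, F, G, H}, which is every attribute, so {B, E} is a candidate key.
{B, F}⁺ = {A, B, C, D, E, F, G, H}, which is every attribute, so {B, F} is a candidate key.
{A, B, D}⁺ = {A, B, C, D, E, F, G, H}, which is every attribute, so {A, B, D} is a candidate key.
Any other superkey properly contains one of these, so there are no further candidate keys.

{A, B, D}, {B, E}, {B, F}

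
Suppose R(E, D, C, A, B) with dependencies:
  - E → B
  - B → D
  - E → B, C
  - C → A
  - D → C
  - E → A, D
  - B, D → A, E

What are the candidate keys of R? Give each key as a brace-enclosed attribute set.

Closure of {B} is {A, B, C, D, E}, the whole schema; {B} is a candidate key.
Closure of {E} is {A, B, C, D, E}, the whole schema; {E} is a candidate key.
No proper subset of any of these is a key, and no other minimal superkey exists.

{B}, {E}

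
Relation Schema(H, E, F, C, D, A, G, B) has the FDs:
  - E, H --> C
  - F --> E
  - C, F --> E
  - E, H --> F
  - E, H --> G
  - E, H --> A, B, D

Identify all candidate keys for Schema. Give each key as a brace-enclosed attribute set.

Attributes never on any right-hand side: {H} — every candidate key must contain it.
{E, H} is a candidate key since {E, H}⁺ = {A, B, C, D, E, F, G, H} covers every attribute.
{F, H} is a candidate key since {F, H}⁺ = {A, B, C, D, E, F, G, H} covers every attribute.
Any other superkey properly contains one of these, so there are no further candidate keys.

{E, H}, {F, H}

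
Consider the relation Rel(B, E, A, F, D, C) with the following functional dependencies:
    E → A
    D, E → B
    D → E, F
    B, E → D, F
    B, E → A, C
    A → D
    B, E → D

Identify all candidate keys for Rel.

{A}, {D}, {E}

{A}⁺ = {A, B, C, D, E, F} — all of the relation — so {A} is a candidate key.
{D}⁺ = {A, B, C, D, E, F} — all of the relation — so {D} is a candidate key.
{E}⁺ = {A, B, C, D, E, F} — all of the relation — so {E} is a candidate key.
These are minimal and exhaustive — every other superkey contains one of them.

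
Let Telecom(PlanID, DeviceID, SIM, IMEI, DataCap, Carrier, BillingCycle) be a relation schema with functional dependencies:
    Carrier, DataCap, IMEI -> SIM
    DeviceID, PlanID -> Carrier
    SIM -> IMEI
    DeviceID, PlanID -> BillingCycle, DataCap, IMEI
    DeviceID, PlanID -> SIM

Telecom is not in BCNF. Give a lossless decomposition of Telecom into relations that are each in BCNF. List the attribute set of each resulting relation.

Candidate key of the original relation: {DeviceID, PlanID}.
{BillingCycle, Carrier, DataCap, DeviceID, IMEI, PlanID, SIM}: {Carrier, DataCap, IMEI} determines {Carrier, DataCap, IMEI, SIM} here but is not a superkey — split on Carrier, DataCap, IMEI -> SIM, giving {Carrier, DataCap, IMEI, SIM} and {BillingCycle, Carrier, DataCap, DeviceID, IMEI, PlanID}.
{Carrier, DataCap, IMEI, SIM}: {SIM} determines {IMEI, SIM} here but is not a superkey — split on SIM -> IMEI, giving {IMEI, SIM} and {Carrier, DataCap, SIM}.
{IMEI, SIM} has no BCNF violation.
{Carrier, DataCap, SIM} has no BCNF violation.
{BillingCycle, Carrier, DataCap, DeviceID, IMEI, PlanID} has no BCNF violation.

{BillingCycle, Carrier, DataCap, DeviceID, IMEI, PlanID}; {Carrier, DataCap, SIM}; {IMEI, SIM}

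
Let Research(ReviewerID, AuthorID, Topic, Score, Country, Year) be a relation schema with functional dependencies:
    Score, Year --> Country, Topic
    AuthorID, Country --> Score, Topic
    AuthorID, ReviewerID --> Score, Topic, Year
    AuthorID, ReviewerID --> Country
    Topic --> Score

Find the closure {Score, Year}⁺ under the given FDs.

{Country, Score, Topic, Year}

Start with {Score, Year}.
Score, Year --> Country, Topic applies; add {Country, Topic} → now {Country, Score, Topic, Year}.
No further FD applies.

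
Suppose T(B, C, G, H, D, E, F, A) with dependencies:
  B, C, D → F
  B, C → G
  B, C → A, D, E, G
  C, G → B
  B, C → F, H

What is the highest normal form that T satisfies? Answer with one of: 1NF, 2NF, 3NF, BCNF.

BCNF

Candidate keys: {B, C}, {C, G}. Prime attributes: {B, C, G}.
Every FD has a superkey on the left, so the relation is in BCNF.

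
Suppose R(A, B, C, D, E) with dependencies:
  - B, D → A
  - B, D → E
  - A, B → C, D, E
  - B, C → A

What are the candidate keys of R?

Attributes never on any right-hand side: {B} — every candidate key must contain it.
{A, B} is a candidate key since {A, B}⁺ = {A, B, C, D, E} covers every attribute.
{B, C} is a candidate key since {B, C}⁺ = {A, B, C, D, E} covers every attribute.
{B, D} is a candidate key since {B, D}⁺ = {A, B, C, D, E} covers every attribute.
Any other superkey properly contains one of these, so there are no further candidate keys.

{A, B}, {B, C}, {B, D}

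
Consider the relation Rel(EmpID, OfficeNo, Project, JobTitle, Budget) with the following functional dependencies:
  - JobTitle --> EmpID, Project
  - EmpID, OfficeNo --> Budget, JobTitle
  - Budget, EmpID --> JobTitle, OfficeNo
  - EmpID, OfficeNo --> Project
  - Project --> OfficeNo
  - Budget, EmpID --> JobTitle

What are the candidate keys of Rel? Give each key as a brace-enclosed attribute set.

{Budget, EmpID}, {EmpID, OfficeNo}, {EmpID, Project}, {JobTitle}

{JobTitle}⁺ = {Budget, EmpID, JobTitle, OfficeNo, Project} — all of the relation — so {JobTitle} is a candidate key.
{Budget, EmpID}⁺ = {Budget, EmpID, JobTitle, OfficeNo, Project} — all of the relation — so {Budget, EmpID} is a candidate key.
{EmpID, OfficeNo}⁺ = {Budget, EmpID, JobTitle, OfficeNo, Project} — all of the relation — so {EmpID, OfficeNo} is a candidate key.
{EmpID, Project}⁺ = {Budget, EmpID, JobTitle, OfficeNo, Project} — all of the relation — so {EmpID, Project} is a candidate key.
Any other superkey properly contains one of these, so there are no further candidate keys.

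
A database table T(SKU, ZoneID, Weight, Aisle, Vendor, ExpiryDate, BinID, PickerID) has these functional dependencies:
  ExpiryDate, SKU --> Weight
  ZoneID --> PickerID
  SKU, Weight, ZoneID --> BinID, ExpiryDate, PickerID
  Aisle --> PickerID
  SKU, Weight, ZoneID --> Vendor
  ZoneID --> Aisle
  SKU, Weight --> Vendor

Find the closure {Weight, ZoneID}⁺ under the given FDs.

{Aisle, PickerID, Weight, ZoneID}

Start with {Weight, ZoneID}.
ZoneID --> PickerID applies; add {PickerID} → now {PickerID, Weight, ZoneID}.
ZoneID --> Aisle applies; add {Aisle} → now {Aisle, PickerID, Weight, ZoneID}.
No further FD applies.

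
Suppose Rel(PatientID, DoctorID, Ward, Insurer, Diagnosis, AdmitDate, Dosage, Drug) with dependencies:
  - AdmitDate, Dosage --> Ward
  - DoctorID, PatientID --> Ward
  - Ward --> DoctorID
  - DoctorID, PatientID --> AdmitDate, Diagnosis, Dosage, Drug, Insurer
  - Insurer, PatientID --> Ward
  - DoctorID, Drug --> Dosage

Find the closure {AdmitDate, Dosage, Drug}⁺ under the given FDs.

{AdmitDate, DoctorID, Dosage, Drug, Ward}

Start with {AdmitDate, Dosage, Drug}.
AdmitDate, Dosage --> Ward applies; add {Ward} → now {AdmitDate, Dosage, Drug, Ward}.
Ward --> DoctorID applies; add {DoctorID} → now {AdmitDate, DoctorID, Dosage, Drug, Ward}.
No further FD applies.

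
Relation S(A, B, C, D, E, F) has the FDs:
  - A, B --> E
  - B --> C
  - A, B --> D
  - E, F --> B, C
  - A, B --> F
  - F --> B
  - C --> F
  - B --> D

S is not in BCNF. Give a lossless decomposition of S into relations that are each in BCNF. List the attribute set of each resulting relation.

Candidate keys of the original relation: {A, B}, {A, C}, {A, F}.
Within {A, B, C, D, E, F}: {B}⁺ ∩ {A, B, C, D, E, F} = {B, C, D, F}, not the whole set, so B --> C, D, F violates BCNF; decompose into {B, C, D, F} and {A, B, E}.
{B, C, D, F}: every determinant is a superkey — BCNF.
{A, B, E}: every determinant is a superkey — BCNF.

{A, B, E}; {B, C, D, F}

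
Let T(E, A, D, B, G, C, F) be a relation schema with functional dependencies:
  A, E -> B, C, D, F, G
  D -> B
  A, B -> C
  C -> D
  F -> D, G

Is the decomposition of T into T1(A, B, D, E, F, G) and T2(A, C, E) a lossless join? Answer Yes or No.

Yes

The shared attributes are {A, E} and {A, E}⁺ = {A, B, C, D, E, F, G}.
T1 is contained in that closure, so T1 ∩ T2 -> T1 holds and the join is lossless.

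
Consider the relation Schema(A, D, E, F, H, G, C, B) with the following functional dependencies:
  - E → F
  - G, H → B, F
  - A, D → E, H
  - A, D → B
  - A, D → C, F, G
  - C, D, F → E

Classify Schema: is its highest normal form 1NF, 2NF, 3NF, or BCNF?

Candidate key: {A, D}. Prime attributes: {A, D}.
E → F: {E}⁺ = {E, F}, which is not all of the attributes, so the left side is not a superkey — BCNF is violated.
E → F determines the non-prime attribute {F} from a non-superkey — 3NF is violated.
No proper subset of a key has a non-prime attribute in its closure, so there is no partial dependency; 2NF holds.

2NF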